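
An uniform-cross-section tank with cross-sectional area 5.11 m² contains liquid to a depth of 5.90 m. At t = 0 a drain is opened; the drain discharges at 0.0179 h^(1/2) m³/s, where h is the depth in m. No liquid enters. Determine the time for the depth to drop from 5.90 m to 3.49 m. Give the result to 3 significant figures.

With no inflow, A dh/dt = −0.0179 √h.
∫ h^(−1/2) dh = −(0.0179/A) ∫ dt, giving 2√h = 2√h₀ − (0.0179/A) t.
t = 2A(√h₀ − √h)/0.0179 = 2·5.11·(√5.90 − √3.49)/0.0179
  = 10.220 × (2.4290 − 1.8682) / 0.0179 = 320.21 s.

320 s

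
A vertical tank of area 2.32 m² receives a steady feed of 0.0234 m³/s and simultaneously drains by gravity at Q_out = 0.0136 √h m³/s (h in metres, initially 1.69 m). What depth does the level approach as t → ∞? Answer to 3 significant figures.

A dh/dt = Q_in − 0.0136 √h. Steady state requires inflow = outflow:
Q_in = 0.0136 √h_ss ⇒ √h_ss = 0.0234/0.0136 = 1.7206.
h_ss = 1.7206² = 2.9604 m. (Since h₀ = 1.69 m < h_ss, the level will rise toward this value.)

2.96 m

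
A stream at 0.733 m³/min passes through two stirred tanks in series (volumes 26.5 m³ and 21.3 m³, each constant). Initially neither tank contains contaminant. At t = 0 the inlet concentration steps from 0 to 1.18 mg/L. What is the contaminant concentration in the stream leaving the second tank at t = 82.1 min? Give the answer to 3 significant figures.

Time constants: τᵢ = Vᵢ/Q for each well-mixed tank.
τ₁ = 26.5/0.733 = 36.153 min; τ₂ = 21.3/0.733 = 29.059 min.
Solving the cascade with C₁(0)=C₂(0)=0 gives C₂(t) = C_in[1 − (τ₁ e^(−t/τ₁) − τ₂ e^(−t/τ₂))/(τ₁ − τ₂)].
At t = 82.1: e^(−t/τ₁) = 0.10322, e^(−t/τ₂) = 0.059290.
C₂ = 1.18·[1 − (36.153·0.10322 − 29.059·0.059290)/(7.0941)] = 1.18·0.71685 = 0.84588 mg/L.

0.846 mg/L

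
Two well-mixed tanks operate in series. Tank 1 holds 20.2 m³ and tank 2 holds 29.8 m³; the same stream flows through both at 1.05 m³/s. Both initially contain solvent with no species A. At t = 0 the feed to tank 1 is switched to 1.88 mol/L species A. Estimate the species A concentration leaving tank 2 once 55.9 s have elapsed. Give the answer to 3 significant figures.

1.28 mol/L

Each tank obeys Vᵢ dCᵢ/dt = Q(Cᵢ₋₁ − Cᵢ), so τᵢ = Vᵢ/Q.
τ₁ = 20.2/1.05 = 19.238 s; τ₂ = 29.8/1.05 = 28.381 s.
Solving the cascade with C₁(0)=C₂(0)=0 gives C₂(t) = C_in[1 − (τ₁ e^(−t/τ₁) − τ₂ e^(−t/τ₂))/(τ₁ − τ₂)].
At t = 55.9: e^(−t/τ₁) = 0.054711, e^(−t/τ₂) = 0.13951.
C₂ = 1.88·[1 − (19.238·0.054711 − 28.381·0.13951)/(-9.1429)] = 1.88·0.68206 = 1.2823 mol/L.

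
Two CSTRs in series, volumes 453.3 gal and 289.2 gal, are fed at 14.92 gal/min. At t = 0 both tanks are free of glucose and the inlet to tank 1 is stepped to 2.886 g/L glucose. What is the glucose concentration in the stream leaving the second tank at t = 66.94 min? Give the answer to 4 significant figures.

Species balance on tank i: dCᵢ/dt = (Cᵢ₋₁ − Cᵢ)/τᵢ with τᵢ = Vᵢ/Q.
τ₁ = 453.3/14.92 = 30.3820 min; τ₂ = 289.2/14.92 = 19.3834 min.
Tank 1: C₁ = C_in(1 − e^(−t/τ₁)). Tank 2 (τ₁ ≠ τ₂): C₂ = C_in[1 − (τ₁ e^(−t/τ₁) − τ₂ e^(−t/τ₂))/(τ₁ − τ₂)].
At t = 66.94: e^(−t/τ₁) = 0.110441, e^(−t/τ₂) = 0.0316355.
C₂ = 2.886·[1 − (30.3820·0.110441 − 19.3834·0.0316355)/(10.9987)] = 2.886·0.750677 = 2.16646 g/L.

2.166 g/L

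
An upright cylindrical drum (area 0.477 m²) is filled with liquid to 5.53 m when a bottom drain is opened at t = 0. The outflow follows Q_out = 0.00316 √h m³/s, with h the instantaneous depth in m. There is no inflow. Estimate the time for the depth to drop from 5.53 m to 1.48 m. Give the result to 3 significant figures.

A dh/dt = −Q_out = −0.00316 √h.
∫ h^(−1/2) dh = −(0.00316/A) ∫ dt, giving 2√h = 2√h₀ − (0.00316/A) t.
t = 2A(√h₀ − √h)/0.00316 = 2·0.477·(√5.53 − √1.48)/0.00316
  = 0.95400 × (2.3516 − 1.2166) / 0.00316 = 342.67 s.

343 s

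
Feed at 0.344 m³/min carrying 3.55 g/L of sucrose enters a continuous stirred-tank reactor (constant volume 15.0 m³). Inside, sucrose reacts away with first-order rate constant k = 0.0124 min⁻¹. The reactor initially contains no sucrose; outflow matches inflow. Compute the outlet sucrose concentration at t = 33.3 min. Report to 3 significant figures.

Species balance: V dC/dt = Q C_in − Q C − k V C.
This is linear with rate a = Q/V + k = 0.035333 min⁻¹.
C_ss = Q C_in/(Q + kV) = 2.3042 g/L; C(t) = C_ss + (C₀ − C_ss) e^(−a t).
C(33.3) = 2.3042 + (-2.3042)·e^(−0.035333·33.3) = 2.3042 + (-2.3042)·0.30833 = 1.5937 g/L.

1.59 g/L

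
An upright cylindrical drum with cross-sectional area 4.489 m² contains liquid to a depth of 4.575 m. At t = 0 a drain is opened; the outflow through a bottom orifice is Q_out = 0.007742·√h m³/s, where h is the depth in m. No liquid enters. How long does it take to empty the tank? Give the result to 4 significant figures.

2480 s

A dh/dt = −Q_out = −0.007742 √h.
∫ h^(−1/2) dh = −(0.007742/A) ∫ dt, giving 2√h = 2√h₀ − (0.007742/A) t.
Tank is empty when √h = 0: t_empty = 2A√h₀/0.007742.
t_empty = 2·4.489·√4.575/0.007742 = 8.97800·2.13892/0.007742 = 2480.40 s.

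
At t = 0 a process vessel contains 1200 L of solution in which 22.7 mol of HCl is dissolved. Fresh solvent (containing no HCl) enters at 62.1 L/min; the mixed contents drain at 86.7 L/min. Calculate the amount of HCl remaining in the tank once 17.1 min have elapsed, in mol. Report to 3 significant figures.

4.96 mol

Let m(t) be the amount of HCl. Volume: V(t) = V₀ + (Q_in − Q_out) t = 1200 − 24.600 t; V(17.1) = 779.34 L.
Solute balance: dm/dt = 0 − Q_out C = −Q_out m/V(t).
dm/m = −Q_out dt/(V₀ − 24.600 t); integrating gives ln(m/m₀) = −(Q_out/(Q_in−Q_out)) ln(V/V₀).
m = m₀ (V₀/V)^(Q_out/(Q_in−Q_out)) = 22.7 × (1200/779.34)^(-3.5244) = 4.9587 mol.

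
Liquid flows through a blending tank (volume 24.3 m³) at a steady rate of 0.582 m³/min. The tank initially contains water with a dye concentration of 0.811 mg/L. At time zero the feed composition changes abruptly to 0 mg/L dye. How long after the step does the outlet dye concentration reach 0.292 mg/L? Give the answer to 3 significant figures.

42.7 min

Species balance: V dC/dt = Q(C_in − C) ⇒ τ = V/Q = 41.753 min.
C(t) = C_in + (C₀ − C_in) e^(−t/τ). Set C = 0.292 and solve for t:
e^(−t/τ) = (C − C_in)/(C₀ − C_in) = (0.292 − 0)/(0.811 − 0) = 0.36005
t = −τ ln(…) = 41.753 × 1.0215 = 42.651 min.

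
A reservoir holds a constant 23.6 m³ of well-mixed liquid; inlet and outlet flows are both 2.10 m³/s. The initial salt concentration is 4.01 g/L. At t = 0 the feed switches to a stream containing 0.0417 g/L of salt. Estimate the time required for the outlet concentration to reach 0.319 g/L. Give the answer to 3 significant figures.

29.9 s

Transient balance on the dissolved component: V dC/dt = Q(C_in − C), so τ = V/Q = 11.238 s.
C(t) = C_in + (C₀ − C_in) e^(−t/τ). Set C = 0.319 and solve for t:
e^(−t/τ) = (C − C_in)/(C₀ − C_in) = (0.319 − 0.0417)/(4.01 − 0.0417) = 0.069879
t = −τ ln(…) = 11.238 × 2.6610 = 29.904 s.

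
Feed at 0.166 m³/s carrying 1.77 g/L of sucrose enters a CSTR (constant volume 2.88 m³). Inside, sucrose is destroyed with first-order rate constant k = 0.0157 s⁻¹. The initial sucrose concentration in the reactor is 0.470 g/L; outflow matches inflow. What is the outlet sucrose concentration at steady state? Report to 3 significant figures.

1.39 g/L

Accumulation = in − out − consumed: V dC/dt = Q C_in − Q C − k V C.
At steady state: 0 = Q C_in − (Q + kV) C_ss, so C_ss = Q C_in/(Q + kV).
C_ss = 0.166·1.77/(0.166 + 0.0157·2.88) = 0.29382/0.21122 = 1.3911 g/L.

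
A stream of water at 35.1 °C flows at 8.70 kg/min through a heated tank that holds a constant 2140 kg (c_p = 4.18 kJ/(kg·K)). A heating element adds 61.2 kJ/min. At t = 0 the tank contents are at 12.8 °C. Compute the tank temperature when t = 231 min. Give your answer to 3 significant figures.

Unsteady energy balance on the tank contents: M c_p dT/dt = ṁ c_p (T_in − T) + 61.2.
Rearrange: dT/dt = (T_ss − T)/τ with τ = M/ṁ = 245.98 min and T_ss = T_in + Q̇/(ṁ c_p) = 36.783 °C.
Integrating: T(t) = T_ss + (T₀ − T_ss) e^(−t/τ).
T(231) = 36.783 + (-23.983)·e^(−231/245.98) = 36.783 + (-23.983)·0.39097 = 27.406 °C.

27.4 °C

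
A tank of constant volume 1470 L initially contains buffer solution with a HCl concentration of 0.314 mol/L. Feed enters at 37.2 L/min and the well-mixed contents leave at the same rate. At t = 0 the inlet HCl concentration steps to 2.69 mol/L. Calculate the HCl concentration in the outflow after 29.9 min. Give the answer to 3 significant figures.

Mass balance on the solute (V constant): V dC/dt = Q(C_in − C).
Rewrite as dC/dt + C/τ = C_in/τ, τ = V/Q = 39.516 min.
Integrating: C(t) = C_in + (C₀ − C_in) e^(−t/τ).
C(29.9) = 2.69 + (0.314 − 2.69)·e^(−29.9/39.516) = 2.69 + (-2.3760)·0.46923 = 1.5751 mol/L.

1.58 mol/L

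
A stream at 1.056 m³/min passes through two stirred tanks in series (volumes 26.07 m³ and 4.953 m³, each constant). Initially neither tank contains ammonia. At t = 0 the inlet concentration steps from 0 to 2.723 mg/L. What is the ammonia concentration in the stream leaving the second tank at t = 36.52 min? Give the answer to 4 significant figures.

1.957 mg/L

Each tank obeys Vᵢ dCᵢ/dt = Q(Cᵢ₋₁ − Cᵢ), so τᵢ = Vᵢ/Q.
τ₁ = 26.07/1.056 = 24.6875 min; τ₂ = 4.953/1.056 = 4.69034 min.
Tank 1: C₁ = C_in(1 − e^(−t/τ₁)). Tank 2 (τ₁ ≠ τ₂): C₂ = C_in[1 − (τ₁ e^(−t/τ₁) − τ₂ e^(−t/τ₂))/(τ₁ − τ₂)].
At t = 36.52: e^(−t/τ₁) = 0.227799, e^(−t/τ₂) = 0.000415423.
C₂ = 2.723·[1 − (24.6875·0.227799 − 4.69034·0.000415423)/(19.9972)] = 2.723·0.718868 = 1.95748 mg/L.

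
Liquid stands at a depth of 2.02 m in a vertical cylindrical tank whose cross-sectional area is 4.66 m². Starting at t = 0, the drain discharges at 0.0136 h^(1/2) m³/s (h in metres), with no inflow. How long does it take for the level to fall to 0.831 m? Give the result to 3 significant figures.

349 s

Unsteady balance on liquid volume: A dh/dt = −0.0136 √h.
This is separable: 2 d(√h)/dt = −0.0136/A, so √h = √h₀ − (0.0136/(2A)) t.
t = 2A(√h₀ − √h)/0.0136 = 2·4.66·(√2.02 − √0.831)/0.0136
  = 9.3200 × (1.4213 − 0.91159) / 0.0136 = 349.28 s.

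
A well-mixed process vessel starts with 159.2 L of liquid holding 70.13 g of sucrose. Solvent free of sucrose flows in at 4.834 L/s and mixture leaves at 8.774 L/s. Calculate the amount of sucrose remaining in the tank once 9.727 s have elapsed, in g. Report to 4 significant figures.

37.98 g

Total volume: dV/dt = Q_in − Q_out = -3.94000 L/s, so V(t) = 159.2 − 3.94000 t and V(9.727) = 120.876 L.
No sucrose enters, so dm/dt = −Q_out · (m/V).
Separate: dm/m = −Q_out dt/V(t) ⇒ ln(m/m₀) = −(Q_out/(Q_in−Q_out)) ln(V/V₀).
m = m₀ (V₀/V)^(Q_out/(Q_in−Q_out)) = 70.13 × (159.2/120.876)^(-2.22690) = 37.9801 g.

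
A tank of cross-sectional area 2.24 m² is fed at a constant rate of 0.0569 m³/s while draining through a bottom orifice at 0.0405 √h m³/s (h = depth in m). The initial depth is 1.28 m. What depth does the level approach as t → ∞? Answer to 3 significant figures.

1.97 m

Level balance: A dh/dt = 0.0569 − 0.0405 √h. Setting dh/dt = 0:
Q_in = 0.0405 √h_ss ⇒ √h_ss = 0.0569/0.0405 = 1.4049.
h_ss = 1.4049² = 1.9739 m. (Since h₀ = 1.28 m < h_ss, the level will rise toward this value.)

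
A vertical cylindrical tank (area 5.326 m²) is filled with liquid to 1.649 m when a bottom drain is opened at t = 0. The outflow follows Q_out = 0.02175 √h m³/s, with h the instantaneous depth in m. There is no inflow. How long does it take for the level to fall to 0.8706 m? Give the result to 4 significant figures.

A dh/dt = −Q_out = −0.02175 √h.
This is separable: 2 d(√h)/dt = −0.02175/A, so √h = √h₀ − (0.02175/(2A)) t.
t = 2A(√h₀ − √h)/0.02175 = 2·5.326·(√1.649 − √0.8706)/0.02175
  = 10.6520 × (1.28413 − 0.933059) / 0.02175 = 171.938 s.

171.9 s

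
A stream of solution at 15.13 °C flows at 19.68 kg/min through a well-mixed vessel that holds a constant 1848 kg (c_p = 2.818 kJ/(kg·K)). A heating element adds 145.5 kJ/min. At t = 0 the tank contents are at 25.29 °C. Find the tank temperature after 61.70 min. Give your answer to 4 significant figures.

M c_p dT/dt = ṁ c_p (T_in − T) + Q̇.
τ = M/ṁ = 93.9024 min; T_ss = T_in + Q̇/(ṁ c_p) = 15.13 + 145.5/(19.68·2.818) = 17.7536 °C.
T approaches T_ss exponentially: T(t) = T_ss + (T₀ − T_ss) e^(−t/τ).
T(61.70) = 17.7536 + (7.53640)·e^(−61.70/93.9024) = 17.7536 + (7.53640)·0.518371 = 21.6602 °C.

21.66 °C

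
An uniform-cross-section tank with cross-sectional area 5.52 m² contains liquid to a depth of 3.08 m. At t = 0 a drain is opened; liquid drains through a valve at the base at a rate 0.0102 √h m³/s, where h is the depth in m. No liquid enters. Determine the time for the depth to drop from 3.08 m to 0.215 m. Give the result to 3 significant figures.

Mass balance (ρ constant): A dh/dt = −0.0102 √h.
∫ h^(−1/2) dh = −(0.0102/A) ∫ dt, giving 2√h = 2√h₀ − (0.0102/A) t.
t = 2A(√h₀ − √h)/0.0102 = 2·5.52·(√3.08 − √0.215)/0.0102
  = 11.040 × (1.7550 − 0.46368) / 0.0102 = 1397.7 s.

1400 s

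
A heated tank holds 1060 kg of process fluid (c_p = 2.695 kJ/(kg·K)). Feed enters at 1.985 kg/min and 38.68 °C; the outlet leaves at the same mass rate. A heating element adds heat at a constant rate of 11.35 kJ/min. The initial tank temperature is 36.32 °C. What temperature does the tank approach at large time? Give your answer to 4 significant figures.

40.80 °C

First-law balance (no shaft work): M c_p dT/dt = ṁ c_p (T_in − T) + 11.35.
At steady state dT/dt = 0 ⇒ T_ss = T_in + Q̇/(ṁ c_p) = 38.68 + 11.35/(1.985·2.695) = 40.8017 °C.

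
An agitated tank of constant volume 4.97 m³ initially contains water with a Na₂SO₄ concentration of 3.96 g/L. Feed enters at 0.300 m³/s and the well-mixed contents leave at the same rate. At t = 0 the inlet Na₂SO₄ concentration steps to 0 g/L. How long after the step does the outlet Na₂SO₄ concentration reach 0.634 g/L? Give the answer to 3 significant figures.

Species balance: V dC/dt = Q(C_in − C) ⇒ τ = V/Q = 16.567 s.
C(t) = C_in + (C₀ − C_in) e^(−t/τ). Set C = 0.634 and solve for t:
e^(−t/τ) = (C − C_in)/(C₀ − C_in) = (0.634 − 0)/(3.96 − 0) = 0.16010
t = −τ ln(…) = 16.567 × 1.8320 = 30.349 s.

30.3 s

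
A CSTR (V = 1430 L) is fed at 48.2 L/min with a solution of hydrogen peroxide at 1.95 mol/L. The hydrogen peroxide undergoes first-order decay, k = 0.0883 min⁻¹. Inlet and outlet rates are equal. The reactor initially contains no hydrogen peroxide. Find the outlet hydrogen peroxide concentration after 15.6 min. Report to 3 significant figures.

Species balance: V dC/dt = Q C_in − Q C − k V C.
This is linear with rate a = Q/V + k = 0.12201 min⁻¹.
C_ss = Q C_in/(Q + kV) = 0.53872 mol/L; C(t) = C_ss + (C₀ − C_ss) e^(−a t).
C(15.6) = 0.53872 + (-0.53872)·e^(−0.12201·15.6) = 0.53872 + (-0.53872)·0.14908 = 0.45841 mol/L.

0.458 mol/L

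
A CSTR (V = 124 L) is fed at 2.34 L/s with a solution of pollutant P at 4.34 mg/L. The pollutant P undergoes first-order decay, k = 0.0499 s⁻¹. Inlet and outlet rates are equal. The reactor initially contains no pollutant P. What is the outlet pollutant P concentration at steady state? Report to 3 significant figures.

1.19 mg/L

V dC/dt = Q(C_in − C) − k V C.
At steady state: 0 = Q C_in − (Q + kV) C_ss, so C_ss = Q C_in/(Q + kV).
C_ss = 2.34·4.34/(2.34 + 0.0499·124) = 10.156/8.5276 = 1.1909 mg/L.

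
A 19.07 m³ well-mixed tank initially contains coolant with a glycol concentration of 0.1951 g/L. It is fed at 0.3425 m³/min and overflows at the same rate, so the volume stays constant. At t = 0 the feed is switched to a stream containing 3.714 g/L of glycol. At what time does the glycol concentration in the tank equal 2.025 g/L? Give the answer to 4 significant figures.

Species balance: V dC/dt = Q(C_in − C) ⇒ τ = V/Q = 55.6788 min.
C(t) = C_in + (C₀ − C_in) e^(−t/τ). Set C = 2.025 and solve for t:
e^(−t/τ) = (C − C_in)/(C₀ − C_in) = (2.025 − 3.714)/(0.1951 − 3.714) = 0.479980
t = −τ ln(…) = 55.6788 × 0.734012 = 40.8689 min.

40.87 min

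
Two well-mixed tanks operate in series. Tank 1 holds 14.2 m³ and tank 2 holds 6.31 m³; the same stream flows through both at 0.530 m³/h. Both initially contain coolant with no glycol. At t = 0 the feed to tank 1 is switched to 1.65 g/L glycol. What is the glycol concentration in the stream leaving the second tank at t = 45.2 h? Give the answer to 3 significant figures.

1.13 g/L

Each tank obeys Vᵢ dCᵢ/dt = Q(Cᵢ₋₁ − Cᵢ), so τᵢ = Vᵢ/Q.
τ₁ = 14.2/0.530 = 26.792 h; τ₂ = 6.31/0.530 = 11.906 h.
Solving the cascade with C₁(0)=C₂(0)=0 gives C₂(t) = C_in[1 − (τ₁ e^(−t/τ₁) − τ₂ e^(−t/τ₂))/(τ₁ − τ₂)].
At t = 45.2: e^(−t/τ₁) = 0.18507, e^(−t/τ₂) = 0.022449.
C₂ = 1.65·[1 − (26.792·0.18507 − 11.906·0.022449)/(14.887)] = 1.65·0.68488 = 1.1301 g/L.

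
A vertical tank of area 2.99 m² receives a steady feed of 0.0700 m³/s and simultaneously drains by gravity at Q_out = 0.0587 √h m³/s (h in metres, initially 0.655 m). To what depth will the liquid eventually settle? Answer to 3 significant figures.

1.42 m

A dh/dt = Q_in − 0.0587 √h. Steady state requires inflow = outflow:
Q_in = 0.0587 √h_ss ⇒ √h_ss = 0.0700/0.0587 = 1.1925.
h_ss = 1.1925² = 1.4221 m. (Since h₀ = 0.655 m < h_ss, the level will rise toward this value.)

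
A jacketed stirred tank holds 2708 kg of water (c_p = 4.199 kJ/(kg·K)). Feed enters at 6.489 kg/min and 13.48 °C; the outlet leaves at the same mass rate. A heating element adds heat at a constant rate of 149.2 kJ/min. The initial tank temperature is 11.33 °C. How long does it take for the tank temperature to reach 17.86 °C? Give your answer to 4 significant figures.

809.6 min

Energy balance: M c_p dT/dt = ṁ c_p (T_in − T) + 149.2.
τ = M/ṁ = 417.322 min; T_ss = T_in + Q̇/(ṁ c_p) = 18.9558 °C.
T(t) = T_ss + (T₀ − T_ss) e^(−t/τ). Set T = 17.86:
e^(−t/τ) = (17.86 − 18.9558)/(11.33 − 18.9558) = 0.143693
t = −417.322 · ln(0.143693) = 809.636 min.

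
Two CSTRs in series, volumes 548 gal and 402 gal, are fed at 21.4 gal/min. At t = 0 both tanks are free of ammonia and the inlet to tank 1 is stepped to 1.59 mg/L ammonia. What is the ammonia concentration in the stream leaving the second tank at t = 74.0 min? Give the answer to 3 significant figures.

1.34 mg/L

Each tank obeys Vᵢ dCᵢ/dt = Q(Cᵢ₋₁ − Cᵢ), so τᵢ = Vᵢ/Q.
τ₁ = 548/21.4 = 25.607 min; τ₂ = 402/21.4 = 18.785 min.
Solving the cascade with C₁(0)=C₂(0)=0 gives C₂(t) = C_in[1 − (τ₁ e^(−t/τ₁) − τ₂ e^(−t/τ₂))/(τ₁ − τ₂)].
At t = 74.0: e^(−t/τ₁) = 0.055588, e^(−t/τ₂) = 0.019462.
C₂ = 1.59·[1 − (25.607·0.055588 − 18.785·0.019462)/(6.8224)] = 1.59·0.84494 = 1.3435 mg/L.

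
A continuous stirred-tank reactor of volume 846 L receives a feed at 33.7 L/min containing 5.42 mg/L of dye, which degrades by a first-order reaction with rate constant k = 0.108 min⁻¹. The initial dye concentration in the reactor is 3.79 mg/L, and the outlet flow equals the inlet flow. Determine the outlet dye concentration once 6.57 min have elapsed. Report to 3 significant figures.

V dC/dt = Q(C_in − C) − k V C.
This is linear with rate a = Q/V + k = 0.14783 min⁻¹.
C_ss = Q C_in/(Q + kV) = 1.4604 mg/L; C(t) = C_ss + (C₀ − C_ss) e^(−a t).
C(6.57) = 1.4604 + (2.3296)·e^(−0.14783·6.57) = 1.4604 + (2.3296)·0.37860 = 2.3424 mg/L.

2.34 mg/L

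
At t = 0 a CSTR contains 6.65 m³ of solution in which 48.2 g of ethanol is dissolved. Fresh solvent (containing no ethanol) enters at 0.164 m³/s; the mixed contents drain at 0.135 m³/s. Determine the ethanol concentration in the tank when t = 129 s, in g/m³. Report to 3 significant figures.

Total volume: dV/dt = Q_in − Q_out = 0.029000 m³/s, so V(t) = 6.65 + 0.029000 t and V(129) = 10.391 m³.
No ethanol enters, so dm/dt = −Q_out · (m/V).
dm/m = −Q_out dt/(V₀ + 0.029000 t); integrating gives ln(m/m₀) = −(Q_out/(Q_in−Q_out)) ln(V/V₀).
m = m₀ (V₀/V)^(Q_out/(Q_in−Q_out)) = 48.2 × (6.65/10.391)^(4.6552) = 6.0354 g.
C = m/V = 6.0354/10.391 = 0.58083 g/m³.

0.581 g/m³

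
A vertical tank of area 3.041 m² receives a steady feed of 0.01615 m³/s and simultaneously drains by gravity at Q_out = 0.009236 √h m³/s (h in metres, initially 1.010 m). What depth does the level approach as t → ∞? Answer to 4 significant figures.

Level balance: A dh/dt = 0.01615 − 0.009236 √h. Setting dh/dt = 0:
Q_in = 0.009236 √h_ss ⇒ √h_ss = 0.01615/0.009236 = 1.74859.
h_ss = 1.74859² = 3.05758 m. (Since h₀ = 1.010 m < h_ss, the level will rise toward this value.)

3.058 m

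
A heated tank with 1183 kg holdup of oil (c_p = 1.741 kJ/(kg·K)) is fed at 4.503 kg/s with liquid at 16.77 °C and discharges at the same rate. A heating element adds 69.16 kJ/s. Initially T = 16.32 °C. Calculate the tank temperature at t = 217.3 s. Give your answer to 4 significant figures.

21.54 °C

Heat balance on the well-mixed liquid: M c_p dT/dt = ṁ c_p (T_in − T) + 69.16.
Rearrange: dT/dt = (T_ss − T)/τ with τ = M/ṁ = 262.714 s and T_ss = T_in + Q̇/(ṁ c_p) = 25.5917 °C.
This is linear first-order; T(t) = T_ss + (T₀ − T_ss) e^(−t/τ).
T(217.3) = 25.5917 + (-9.27174)·e^(−217.3/262.714) = 25.5917 + (-9.27174)·0.437300 = 21.5372 °C.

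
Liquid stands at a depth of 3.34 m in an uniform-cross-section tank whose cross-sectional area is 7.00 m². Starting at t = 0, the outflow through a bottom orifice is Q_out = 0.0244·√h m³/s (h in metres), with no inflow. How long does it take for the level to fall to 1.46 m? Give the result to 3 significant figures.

355 s

Accumulation of liquid (constant cross-section A): A dh/dt = −0.0244 √h.
∫ h^(−1/2) dh = −(0.0244/A) ∫ dt, giving 2√h = 2√h₀ − (0.0244/A) t.
t = 2A(√h₀ − √h)/0.0244 = 2·7.00·(√3.34 − √1.46)/0.0244
  = 14.000 × (1.8276 − 1.2083) / 0.0244 = 355.31 s.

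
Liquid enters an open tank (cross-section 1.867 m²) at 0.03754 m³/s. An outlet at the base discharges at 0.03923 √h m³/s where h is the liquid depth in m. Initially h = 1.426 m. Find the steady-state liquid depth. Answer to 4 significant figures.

0.9157 m

Volume balance on the tank: A dh/dt = Q_in − 0.03923 √h. At steady state dh/dt = 0:
Q_in = 0.03923 √h_ss ⇒ √h_ss = 0.03754/0.03923 = 0.956921.
h_ss = 0.956921² = 0.915697 m. (Since h₀ = 1.426 m > h_ss, the level will fall toward this value.)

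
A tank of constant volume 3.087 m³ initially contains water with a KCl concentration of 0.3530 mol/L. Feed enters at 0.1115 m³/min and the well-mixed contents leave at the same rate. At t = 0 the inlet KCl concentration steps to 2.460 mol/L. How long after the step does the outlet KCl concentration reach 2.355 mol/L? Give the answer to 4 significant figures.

Accumulation = in − out for the solute gives V dC/dt = Q(C_in − C), so τ = V/Q = 27.6861 min.
C(t) = C_in + (C₀ − C_in) e^(−t/τ). Set C = 2.355 and solve for t:
e^(−t/τ) = (C − C_in)/(C₀ − C_in) = (2.355 − 2.460)/(0.3530 − 2.460) = 0.0498339
t = −τ ln(…) = 27.6861 × 2.99906 = 83.0323 min.

83.03 min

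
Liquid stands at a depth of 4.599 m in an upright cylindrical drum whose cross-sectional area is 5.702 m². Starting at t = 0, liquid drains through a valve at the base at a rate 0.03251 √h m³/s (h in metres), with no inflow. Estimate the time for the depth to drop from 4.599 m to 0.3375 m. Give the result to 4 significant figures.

Accumulation of liquid (constant cross-section A): A dh/dt = −0.03251 √h.
∫ h^(−1/2) dh = −(0.03251/A) ∫ dt, giving 2√h = 2√h₀ − (0.03251/A) t.
t = 2A(√h₀ − √h)/0.03251 = 2·5.702·(√4.599 − √0.3375)/0.03251
  = 11.4040 × (2.14453 − 0.580948) / 0.03251 = 548.480 s.

548.5 s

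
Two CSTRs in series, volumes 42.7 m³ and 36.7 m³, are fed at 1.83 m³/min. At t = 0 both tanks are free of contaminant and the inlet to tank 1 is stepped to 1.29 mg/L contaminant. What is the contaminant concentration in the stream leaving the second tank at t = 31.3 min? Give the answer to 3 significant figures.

0.546 mg/L

Each tank obeys Vᵢ dCᵢ/dt = Q(Cᵢ₋₁ − Cᵢ), so τᵢ = Vᵢ/Q.
τ₁ = 42.7/1.83 = 23.333 min; τ₂ = 36.7/1.83 = 20.055 min.
Tank 1: C₁ = C_in(1 − e^(−t/τ₁)). Tank 2 (τ₁ ≠ τ₂): C₂ = C_in[1 − (τ₁ e^(−t/τ₁) − τ₂ e^(−t/τ₂))/(τ₁ − τ₂)].
At t = 31.3: e^(−t/τ₁) = 0.26147, e^(−t/τ₂) = 0.20998.
C₂ = 1.29·[1 − (23.333·0.26147 − 20.055·0.20998)/(3.2787)] = 1.29·0.42358 = 0.54642 mg/L.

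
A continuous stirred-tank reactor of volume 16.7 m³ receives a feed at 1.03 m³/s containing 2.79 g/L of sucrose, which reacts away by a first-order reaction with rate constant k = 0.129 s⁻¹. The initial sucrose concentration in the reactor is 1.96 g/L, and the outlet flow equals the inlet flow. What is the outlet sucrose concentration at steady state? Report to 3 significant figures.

Species balance: V dC/dt = Q C_in − Q C − k V C.
At steady state: 0 = Q C_in − (Q + kV) C_ss, so C_ss = Q C_in/(Q + kV).
C_ss = 1.03·2.79/(1.03 + 0.129·16.7) = 2.8737/3.1843 = 0.90246 g/L.

0.902 g/L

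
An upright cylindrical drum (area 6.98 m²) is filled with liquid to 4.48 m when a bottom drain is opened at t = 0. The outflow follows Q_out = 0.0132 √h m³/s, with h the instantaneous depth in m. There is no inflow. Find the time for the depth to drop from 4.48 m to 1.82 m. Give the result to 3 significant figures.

A dh/dt = −Q_out = −0.0132 √h.
This is separable: 2 d(√h)/dt = −0.0132/A, so √h = √h₀ − (0.0132/(2A)) t.
t = 2A(√h₀ − √h)/0.0132 = 2·6.98·(√4.48 − √1.82)/0.0132
  = 13.960 × (2.1166 − 1.3491) / 0.0132 = 811.72 s.

812 s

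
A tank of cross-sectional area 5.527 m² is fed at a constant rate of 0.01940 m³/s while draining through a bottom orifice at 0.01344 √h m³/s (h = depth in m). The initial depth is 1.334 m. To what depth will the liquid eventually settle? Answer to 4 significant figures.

Unsteady balance on liquid volume: A dh/dt = Q_in − 0.01344 √h. At steady state dh/dt = 0:
Q_in = 0.01344 √h_ss ⇒ √h_ss = 0.01940/0.01344 = 1.44345.
h_ss = 1.44345² = 2.08355 m. (Since h₀ = 1.334 m < h_ss, the level will rise toward this value.)

2.084 m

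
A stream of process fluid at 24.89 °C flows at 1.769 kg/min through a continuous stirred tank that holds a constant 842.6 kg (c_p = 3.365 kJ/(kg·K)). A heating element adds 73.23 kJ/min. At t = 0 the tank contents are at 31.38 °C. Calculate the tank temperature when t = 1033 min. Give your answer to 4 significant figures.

M c_p dT/dt = ṁ c_p (T_in − T) + Q̇.
Rearrange: dT/dt = (T_ss − T)/τ with τ = M/ṁ = 476.314 min and T_ss = T_in + Q̇/(ṁ c_p) = 37.1920 °C.
This is linear first-order; T(t) = T_ss + (T₀ − T_ss) e^(−t/τ).
T(1033) = 37.1920 + (-5.81201)·e^(−1033/476.314) = 37.1920 + (-5.81201)·0.114322 = 36.5276 °C.

36.53 °C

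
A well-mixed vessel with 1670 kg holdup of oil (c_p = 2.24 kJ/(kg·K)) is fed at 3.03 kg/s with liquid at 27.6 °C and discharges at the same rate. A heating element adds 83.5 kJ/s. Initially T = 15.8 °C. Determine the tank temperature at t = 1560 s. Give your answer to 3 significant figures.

M c_p dT/dt = ṁ c_p (T_in − T) + Q̇.
Rearrange: dT/dt = (T_ss − T)/τ with τ = M/ṁ = 551.16 s and T_ss = T_in + Q̇/(ṁ c_p) = 39.903 °C.
T approaches T_ss exponentially: T(t) = T_ss + (T₀ − T_ss) e^(−t/τ).
T(1560) = 39.903 + (-24.103)·e^(−1560/551.16) = 39.903 + (-24.103)·0.058988 = 38.481 °C.

38.5 °C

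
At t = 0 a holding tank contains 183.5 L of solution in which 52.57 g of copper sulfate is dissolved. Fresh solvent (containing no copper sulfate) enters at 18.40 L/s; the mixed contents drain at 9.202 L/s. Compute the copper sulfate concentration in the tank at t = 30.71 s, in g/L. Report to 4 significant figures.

Total volume: dV/dt = Q_in − Q_out = 9.19800 L/s, so V(t) = 183.5 + 9.19800 t and V(30.71) = 465.971 L.
No copper sulfate enters, so dm/dt = −Q_out · (m/V).
dm/m = −Q_out dt/(V₀ + 9.19800 t); integrating gives ln(m/m₀) = −(Q_out/(Q_in−Q_out)) ln(V/V₀).
m = m₀ (V₀/V)^(Q_out/(Q_in−Q_out)) = 52.57 × (183.5/465.971)^(1.00043) = 20.6938 g.
C = m/V = 20.6938/465.971 = 0.0444100 g/L.

0.04441 g/L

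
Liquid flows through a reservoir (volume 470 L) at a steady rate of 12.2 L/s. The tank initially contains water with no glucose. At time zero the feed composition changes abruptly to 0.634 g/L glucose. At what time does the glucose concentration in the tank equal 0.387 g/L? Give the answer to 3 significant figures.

Accumulation = in − out for the solute gives V dC/dt = Q(C_in − C), so τ = V/Q = 38.525 s.
C(t) = C_in + (C₀ − C_in) e^(−t/τ). Set C = 0.387 and solve for t:
e^(−t/τ) = (C − C_in)/(C₀ − C_in) = (0.387 − 0.634)/(0 − 0.634) = 0.38959
t = −τ ln(…) = 38.525 × 0.94266 = 36.316 s.

36.3 s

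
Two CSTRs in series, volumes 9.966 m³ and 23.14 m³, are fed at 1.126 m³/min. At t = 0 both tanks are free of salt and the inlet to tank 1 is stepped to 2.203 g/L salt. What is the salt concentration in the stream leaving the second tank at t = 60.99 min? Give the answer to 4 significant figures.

Each tank obeys Vᵢ dCᵢ/dt = Q(Cᵢ₋₁ − Cᵢ), so τᵢ = Vᵢ/Q.
τ₁ = 9.966/1.126 = 8.85080 min; τ₂ = 23.14/1.126 = 20.5506 min.
Tank 1: C₁ = C_in(1 − e^(−t/τ₁)). Tank 2 (τ₁ ≠ τ₂): C₂ = C_in[1 − (τ₁ e^(−t/τ₁) − τ₂ e^(−t/τ₂))/(τ₁ − τ₂)].
At t = 60.99: e^(−t/τ₁) = 0.00101700, e^(−t/τ₂) = 0.0514166.
C₂ = 2.203·[1 − (8.85080·0.00101700 − 20.5506·0.0514166)/(-11.6998)] = 2.203·0.910457 = 2.00574 g/L.

2.006 g/L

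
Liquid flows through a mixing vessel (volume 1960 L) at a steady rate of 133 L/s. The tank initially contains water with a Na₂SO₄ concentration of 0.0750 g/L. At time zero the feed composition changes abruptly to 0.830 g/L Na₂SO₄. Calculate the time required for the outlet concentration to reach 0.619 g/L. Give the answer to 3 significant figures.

Accumulation = in − out for the solute gives V dC/dt = Q(C_in − C), so τ = V/Q = 14.737 s.
C(t) = C_in + (C₀ − C_in) e^(−t/τ). Set C = 0.619 and solve for t:
e^(−t/τ) = (C − C_in)/(C₀ − C_in) = (0.619 − 0.830)/(0.0750 − 0.830) = 0.27947
t = −τ ln(…) = 14.737 × 1.2749 = 18.787 s.

18.8 s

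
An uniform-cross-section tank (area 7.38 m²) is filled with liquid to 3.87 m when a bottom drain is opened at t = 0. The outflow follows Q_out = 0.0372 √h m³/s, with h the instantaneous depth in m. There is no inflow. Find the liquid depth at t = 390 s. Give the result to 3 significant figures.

Mass balance (ρ constant): A dh/dt = −0.0372 √h.
This is separable: 2 d(√h)/dt = −0.0372/A, so √h = √h₀ − (0.0372/(2A)) t.
√h = √3.87 − 0.0372·390/(2·7.38) = 1.9672 − 0.98293 = 0.98430.
h = 0.98430² = 0.96886 m.

0.969 m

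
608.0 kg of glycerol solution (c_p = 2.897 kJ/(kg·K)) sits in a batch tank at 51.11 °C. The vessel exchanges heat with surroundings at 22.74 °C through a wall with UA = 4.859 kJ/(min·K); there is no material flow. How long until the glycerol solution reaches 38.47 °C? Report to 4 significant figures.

213.8 min

Lumped-capacitance energy balance: M c_p dT/dt = UA(T_amb − T).
τ = M c_p/UA = 362.498 min; T_ss = T_amb = 22.7400 °C.
T(t) = T_ss + (T₀ − T_ss)e^(−t/τ); set T = 38.47:
t = −τ ln[(T − T_ss)/(T₀ − T_ss)] = −362.498 · ln(0.554459) = 213.788 min.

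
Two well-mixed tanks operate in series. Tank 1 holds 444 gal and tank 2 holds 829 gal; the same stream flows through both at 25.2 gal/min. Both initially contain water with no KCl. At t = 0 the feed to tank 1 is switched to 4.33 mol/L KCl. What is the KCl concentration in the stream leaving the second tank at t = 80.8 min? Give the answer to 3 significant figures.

Each tank obeys Vᵢ dCᵢ/dt = Q(Cᵢ₋₁ − Cᵢ), so τᵢ = Vᵢ/Q.
τ₁ = 444/25.2 = 17.619 min; τ₂ = 829/25.2 = 32.897 min.
Solving the cascade with C₁(0)=C₂(0)=0 gives C₂(t) = C_in[1 − (τ₁ e^(−t/τ₁) − τ₂ e^(−t/τ₂))/(τ₁ − τ₂)].
At t = 80.8: e^(−t/τ₁) = 0.010194, e^(−t/τ₂) = 0.085763.
C₂ = 4.33·[1 − (17.619·0.010194 − 32.897·0.085763)/(-15.278)] = 4.33·0.82709 = 3.5813 mol/L.

3.58 mol/L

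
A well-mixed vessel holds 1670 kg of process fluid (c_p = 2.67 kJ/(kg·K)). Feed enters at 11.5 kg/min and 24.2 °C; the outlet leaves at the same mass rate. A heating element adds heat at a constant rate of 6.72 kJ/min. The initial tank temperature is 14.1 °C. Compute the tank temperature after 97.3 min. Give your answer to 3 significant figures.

Energy balance: M c_p dT/dt = ṁ c_p (T_in − T) + 6.72.
τ = M/ṁ = 145.22 min; T_ss = T_in + Q̇/(ṁ c_p) = 24.2 + 6.72/(11.5·2.67) = 24.419 °C.
T approaches T_ss exponentially: T(t) = T_ss + (T₀ − T_ss) e^(−t/τ).
T(97.3) = 24.419 + (-10.319)·e^(−97.3/145.22) = 24.419 + (-10.319)·0.51169 = 19.139 °C.

19.1 °C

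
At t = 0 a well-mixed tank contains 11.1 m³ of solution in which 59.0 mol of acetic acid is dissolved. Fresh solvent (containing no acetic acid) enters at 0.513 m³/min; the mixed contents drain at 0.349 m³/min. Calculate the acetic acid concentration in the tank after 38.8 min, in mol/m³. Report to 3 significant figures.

1.29 mol/m³

Let m(t) be the amount of acetic acid. Volume: V(t) = V₀ + (Q_in − Q_out) t = 11.1 + 0.16400 t; V(38.8) = 17.463 m³.
Solute balance: dm/dt = 0 − Q_out C = −Q_out m/V(t).
dm/m = −Q_out dt/(V₀ + 0.16400 t); integrating gives ln(m/m₀) = −(Q_out/(Q_in−Q_out)) ln(V/V₀).
m = m₀ (V₀/V)^(Q_out/(Q_in−Q_out)) = 59.0 × (11.1/17.463)^(2.1280) = 22.493 mol.
C = m/V = 22.493/17.463 = 1.2880 mol/m³.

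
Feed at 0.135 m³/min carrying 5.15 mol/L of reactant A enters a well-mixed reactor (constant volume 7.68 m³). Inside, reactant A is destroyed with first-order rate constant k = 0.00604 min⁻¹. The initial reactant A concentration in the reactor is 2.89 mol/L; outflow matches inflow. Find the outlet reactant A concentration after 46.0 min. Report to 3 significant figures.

V dC/dt = Q(C_in − C) − k V C.
This is linear with rate a = Q/V + k = 0.023618 min⁻¹.
C_ss = Q C_in/(Q + kV) = 3.8330 mol/L; C(t) = C_ss + (C₀ − C_ss) e^(−a t).
C(46.0) = 3.8330 + (-0.94296)·e^(−0.023618·46.0) = 3.8330 + (-0.94296)·0.33742 = 3.5148 mol/L.

3.51 mol/L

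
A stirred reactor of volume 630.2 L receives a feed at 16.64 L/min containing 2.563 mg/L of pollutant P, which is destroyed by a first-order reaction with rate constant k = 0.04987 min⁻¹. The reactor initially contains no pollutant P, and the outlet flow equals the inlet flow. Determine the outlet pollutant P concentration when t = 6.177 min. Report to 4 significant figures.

V dC/dt = Q(C_in − C) − k V C.
dC/dt = (Q/V) C_in − (Q/V + k) C; effective rate a = Q/V + k = 0.0264043 + 0.04987 = 0.0762743 min⁻¹.
C_ss = Q C_in/(Q + kV) = 0.887248 mg/L; C(t) = C_ss + (C₀ − C_ss) e^(−a t).
C(6.177) = 0.887248 + (-0.887248)·e^(−0.0762743·6.177) = 0.887248 + (-0.887248)·0.624286 = 0.333352 mg/L.

0.3334 mg/L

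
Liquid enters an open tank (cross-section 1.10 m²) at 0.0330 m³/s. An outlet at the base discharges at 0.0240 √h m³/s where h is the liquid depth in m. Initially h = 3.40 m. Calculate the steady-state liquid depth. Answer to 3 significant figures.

1.89 m

A dh/dt = Q_in − 0.0240 √h. Steady state requires inflow = outflow:
Q_in = 0.0240 √h_ss ⇒ √h_ss = 0.0330/0.0240 = 1.3750.
h_ss = 1.3750² = 1.8906 m. (Since h₀ = 3.40 m > h_ss, the level will fall toward this value.)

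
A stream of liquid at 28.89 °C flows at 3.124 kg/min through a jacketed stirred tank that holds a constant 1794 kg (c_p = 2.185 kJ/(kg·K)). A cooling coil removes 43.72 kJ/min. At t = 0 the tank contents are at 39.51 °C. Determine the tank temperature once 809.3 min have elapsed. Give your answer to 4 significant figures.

Unsteady energy balance on the tank contents: M c_p dT/dt = ṁ c_p (T_in − T) − 43.72.
τ = M/ṁ = 574.264 min; T_ss = T_in − Q̇/(ṁ c_p) = 28.89 − 43.72/(3.124·2.185) = 22.4850 °C.
This is linear first-order; T(t) = T_ss + (T₀ − T_ss) e^(−t/τ).
T(809.3) = 22.4850 + (17.0250)·e^(−809.3/574.264) = 22.4850 + (17.0250)·0.244318 = 26.6445 °C.

26.64 °C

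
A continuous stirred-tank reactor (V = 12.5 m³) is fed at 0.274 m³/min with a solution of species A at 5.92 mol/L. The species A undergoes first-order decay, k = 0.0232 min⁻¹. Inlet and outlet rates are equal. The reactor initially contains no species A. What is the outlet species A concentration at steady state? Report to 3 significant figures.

Accumulation = in − out − consumed: V dC/dt = Q C_in − Q C − k V C.
At steady state: 0 = Q C_in − (Q + kV) C_ss, so C_ss = Q C_in/(Q + kV).
C_ss = 0.274·5.92/(0.274 + 0.0232·12.5) = 1.6221/0.56400 = 2.8760 mol/L.

2.88 mol/L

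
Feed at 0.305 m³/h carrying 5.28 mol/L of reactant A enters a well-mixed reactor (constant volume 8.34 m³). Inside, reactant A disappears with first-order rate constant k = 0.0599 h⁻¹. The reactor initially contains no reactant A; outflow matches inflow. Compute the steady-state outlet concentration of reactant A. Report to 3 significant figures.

V dC/dt = Q(C_in − C) − k V C.
Steady state (dC/dt = 0): C_ss = Q C_in/(Q + kV) = C_in/(1 + kV/Q).
C_ss = 0.305·5.28/(0.305 + 0.0599·8.34) = 1.6104/0.80457 = 2.0016 mol/L.

2.00 mol/L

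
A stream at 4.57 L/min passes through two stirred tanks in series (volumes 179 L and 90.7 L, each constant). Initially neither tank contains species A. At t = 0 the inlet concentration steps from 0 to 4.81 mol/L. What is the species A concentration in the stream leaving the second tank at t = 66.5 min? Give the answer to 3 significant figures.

Each tank obeys Vᵢ dCᵢ/dt = Q(Cᵢ₋₁ − Cᵢ), so τᵢ = Vᵢ/Q.
τ₁ = 179/4.57 = 39.168 min; τ₂ = 90.7/4.57 = 19.847 min.
Solving the cascade with C₁(0)=C₂(0)=0 gives C₂(t) = C_in[1 − (τ₁ e^(−t/τ₁) − τ₂ e^(−t/τ₂))/(τ₁ − τ₂)].
At t = 66.5: e^(−t/τ₁) = 0.18309, e^(−t/τ₂) = 0.035061.
C₂ = 4.81·[1 − (39.168·0.18309 − 19.847·0.035061)/(19.322)] = 4.81·0.66486 = 3.1980 mol/L.

3.20 mol/L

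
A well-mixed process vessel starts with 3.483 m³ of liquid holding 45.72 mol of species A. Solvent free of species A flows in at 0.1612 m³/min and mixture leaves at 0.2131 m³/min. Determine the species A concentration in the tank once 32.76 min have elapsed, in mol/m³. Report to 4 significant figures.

1.640 mol/m³

Total volume: dV/dt = Q_in − Q_out = -0.0519000 m³/min, so V(t) = 3.483 − 0.0519000 t and V(32.76) = 1.78276 m³.
Species balance (pure solvent in): dm/dt = −Q_out · m/V(t).
dm/m = −Q_out dt/(V₀ − 0.0519000 t); integrating gives ln(m/m₀) = −(Q_out/(Q_in−Q_out)) ln(V/V₀).
m = m₀ (V₀/V)^(Q_out/(Q_in−Q_out)) = 45.72 × (3.483/1.78276)^(-4.10597) = 2.92305 mol.
C = m/V = 2.92305/1.78276 = 1.63963 mol/m³.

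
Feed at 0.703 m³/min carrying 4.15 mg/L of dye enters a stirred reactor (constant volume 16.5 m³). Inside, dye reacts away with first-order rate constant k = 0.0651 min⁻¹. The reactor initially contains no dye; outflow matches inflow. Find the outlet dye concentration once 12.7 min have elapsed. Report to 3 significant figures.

Species balance: V dC/dt = Q C_in − Q C − k V C.
This is linear with rate a = Q/V + k = 0.10771 min⁻¹.
C_ss = Q C_in/(Q + kV) = 1.6416 mg/L; C(t) = C_ss + (C₀ − C_ss) e^(−a t).
C(12.7) = 1.6416 + (-1.6416)·e^(−0.10771·12.7) = 1.6416 + (-1.6416)·0.25465 = 1.2236 mg/L.

1.22 mg/L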